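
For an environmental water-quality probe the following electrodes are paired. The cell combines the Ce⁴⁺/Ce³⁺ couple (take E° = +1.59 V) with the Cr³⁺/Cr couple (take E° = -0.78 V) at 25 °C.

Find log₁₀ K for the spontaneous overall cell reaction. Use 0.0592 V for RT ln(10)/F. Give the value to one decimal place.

120.1

Cathode: Ce⁴⁺/Ce³⁺; anode: Cr³⁺/Cr. E°cell = +2.37 V, n = 3.
log K = nE°cell / 0.0592 = (3)(+2.37) / 0.0592 = 120.1.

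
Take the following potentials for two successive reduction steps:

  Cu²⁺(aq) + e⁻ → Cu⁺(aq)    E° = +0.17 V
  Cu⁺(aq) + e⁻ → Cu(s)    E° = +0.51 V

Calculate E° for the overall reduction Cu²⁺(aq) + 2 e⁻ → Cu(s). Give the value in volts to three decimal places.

Since ΔG° = −nFE° is additive over sequential reductions, n₃E°₃ = n₁E°₁ + n₂E°₂.
E°₃ = (1×+0.17 + 1×+0.51) / 2 = (+0.680) / 2 = +0.340 V.

+0.340 V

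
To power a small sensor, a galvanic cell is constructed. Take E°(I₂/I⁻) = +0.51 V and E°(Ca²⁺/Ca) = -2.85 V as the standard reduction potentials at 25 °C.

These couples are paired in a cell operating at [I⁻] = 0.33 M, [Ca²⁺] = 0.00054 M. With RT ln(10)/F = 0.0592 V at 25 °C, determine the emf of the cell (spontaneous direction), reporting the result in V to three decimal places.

I₂/I⁻ is the cathode (higher E°), Ca²⁺/Ca the anode: E°cell = +0.51 − (-2.85) = +3.36 V, n = 2.
Overall: I₂(s) + Ca(s) → 2 I⁻(aq) + Ca²⁺(aq)
Q = [I⁻]^2·[Ca²⁺]; log Q = -4.231.
E = E° − (0.0592/n) log Q = +3.36 − (0.0592/2)(-4.231) = +3.485 V.

+3.485 V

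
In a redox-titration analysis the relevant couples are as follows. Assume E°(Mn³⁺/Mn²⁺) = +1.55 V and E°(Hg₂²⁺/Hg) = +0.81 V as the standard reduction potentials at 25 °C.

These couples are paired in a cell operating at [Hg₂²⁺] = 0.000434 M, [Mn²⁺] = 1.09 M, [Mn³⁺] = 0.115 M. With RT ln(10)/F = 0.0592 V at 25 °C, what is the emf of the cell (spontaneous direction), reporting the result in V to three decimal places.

Mn³⁺/Mn²⁺ is the cathode (higher E°), Hg₂²⁺/Hg the anode: E°cell = +1.55 − (+0.81) = +0.74 V, n = 2.
Overall: 2 Mn³⁺(aq) + 2 Hg(l) → 2 Mn²⁺(aq) + Hg₂²⁺(aq)
Q = [Mn²⁺]^2·[Hg₂²⁺] / ([Mn³⁺]^2); log Q = -1.409.
E = E° − (0.0592/n) log Q = +0.74 − (0.0592/2)(-1.409) = +0.782 V.

+0.782 V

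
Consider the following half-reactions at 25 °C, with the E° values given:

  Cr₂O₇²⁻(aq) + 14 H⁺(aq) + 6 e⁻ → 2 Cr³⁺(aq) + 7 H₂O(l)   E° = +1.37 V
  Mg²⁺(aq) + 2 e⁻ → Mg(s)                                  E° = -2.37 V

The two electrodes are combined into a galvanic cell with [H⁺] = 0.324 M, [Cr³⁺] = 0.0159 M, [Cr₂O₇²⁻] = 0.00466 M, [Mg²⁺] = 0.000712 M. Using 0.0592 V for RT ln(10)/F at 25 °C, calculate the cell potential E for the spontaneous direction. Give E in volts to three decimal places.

Cr₂O₇²⁻/Cr³⁺ is the cathode (higher E°), Mg²⁺/Mg the anode: E°cell = +1.37 − (-2.37) = +3.74 V, n = 6.
Overall: Cr₂O₇²⁻(aq) + 14 H⁺(aq) + 3 Mg(s) → 2 Cr³⁺(aq) + 7 H₂O(l) + 3 Mg²⁺(aq)
Q = [Cr³⁺]^2·[Mg²⁺]^3 / ([Cr₂O₇²⁻]·[H⁺]^14); log Q = -3.856.
E = E° − (0.0592/n) log Q = +3.74 − (0.0592/6)(-3.856) = +3.778 V.

+3.778 V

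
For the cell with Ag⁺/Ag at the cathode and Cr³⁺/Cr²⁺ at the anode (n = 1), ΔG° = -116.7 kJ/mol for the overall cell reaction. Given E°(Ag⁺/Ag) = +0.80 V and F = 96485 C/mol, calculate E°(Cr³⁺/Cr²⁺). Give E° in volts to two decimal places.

-0.41 V

E°cell = −ΔG°/(nF) = −(-116.7×10³)/((1)(96485)) = +1.210 V.
Since Ag⁺/Ag is the cathode and Cr³⁺/Cr²⁺ the anode, E°cell = E°(Ag⁺/Ag) − E°(Cr³⁺/Cr²⁺).
So E°(Cr³⁺/Cr²⁺) = E°(Ag⁺/Ag) − E°cell = (+0.80) − (+1.210) = -0.41 V.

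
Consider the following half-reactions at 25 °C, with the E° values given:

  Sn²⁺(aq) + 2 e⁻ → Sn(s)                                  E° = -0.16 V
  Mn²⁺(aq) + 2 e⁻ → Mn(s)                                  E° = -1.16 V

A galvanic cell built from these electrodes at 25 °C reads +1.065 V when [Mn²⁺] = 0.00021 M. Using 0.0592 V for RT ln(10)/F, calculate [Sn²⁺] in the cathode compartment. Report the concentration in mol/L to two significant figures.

0.033 M

Sn²⁺/Sn is the cathode, Mn²⁺/Mn the anode: E°cell = +1.00 V, n = 2.
Overall reaction: Sn²⁺(aq) + Mn(s) → Sn(s) + Mn²⁺(aq); Q = [Mn²⁺]^1/[Sn²⁺]^1.
From E = E° − (0.0592/n) log Q: log Q = (E° − E)·n/0.0592 = (+1.00 − (+1.065))·2/0.0592 = -2.1959.
So 1·log[Sn²⁺] = 1·log(0.00021) − log Q = -3.6778 − (-2.1959) = -1.4819; [Sn²⁺] = 10^(-1.4819) ≈ 0.033 M.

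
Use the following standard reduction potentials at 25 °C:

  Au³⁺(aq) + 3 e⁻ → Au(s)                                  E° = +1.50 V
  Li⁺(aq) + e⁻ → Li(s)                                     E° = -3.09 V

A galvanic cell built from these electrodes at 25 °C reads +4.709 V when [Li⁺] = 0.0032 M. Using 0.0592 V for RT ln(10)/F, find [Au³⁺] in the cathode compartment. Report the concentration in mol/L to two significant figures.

Au³⁺/Au is the cathode, Li⁺/Li the anode: E°cell = +4.59 V, n = 3.
Overall reaction: Au³⁺(aq) + 3 Li(s) → Au(s) + 3 Li⁺(aq); Q = [Li⁺]^3/[Au³⁺]^1.
From E = E° − (0.0592/n) log Q: log Q = (E° − E)·n/0.0592 = (+4.59 − (+4.709))·3/0.0592 = -6.0304.
So 1·log[Au³⁺] = 3·log(0.0032) − log Q = -7.4846 − (-6.0304) = -1.4542; [Au³⁺] = 10^(-1.4542) ≈ 0.035 M.

0.035 M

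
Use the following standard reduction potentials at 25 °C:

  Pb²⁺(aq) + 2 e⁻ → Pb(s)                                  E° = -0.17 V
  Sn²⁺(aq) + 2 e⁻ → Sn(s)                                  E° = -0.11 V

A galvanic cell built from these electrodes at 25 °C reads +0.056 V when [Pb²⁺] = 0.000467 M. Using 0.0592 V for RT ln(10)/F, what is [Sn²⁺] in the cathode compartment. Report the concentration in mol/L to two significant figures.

0.00034 M

Sn²⁺/Sn is the cathode, Pb²⁺/Pb the anode: E°cell = +0.06 V, n = 2.
Overall reaction: Sn²⁺(aq) + Pb(s) → Sn(s) + Pb²⁺(aq); Q = [Pb²⁺]^1/[Sn²⁺]^1.
From E = E° − (0.0592/n) log Q: log Q = (E° − E)·n/0.0592 = (+0.06 − (+0.056))·2/0.0592 = 0.1351.
So 1·log[Sn²⁺] = 1·log(0.000467) − log Q = -3.3307 − (0.1351) = -3.4658; [Sn²⁺] = 10^(-3.4658) ≈ 0.00034 M.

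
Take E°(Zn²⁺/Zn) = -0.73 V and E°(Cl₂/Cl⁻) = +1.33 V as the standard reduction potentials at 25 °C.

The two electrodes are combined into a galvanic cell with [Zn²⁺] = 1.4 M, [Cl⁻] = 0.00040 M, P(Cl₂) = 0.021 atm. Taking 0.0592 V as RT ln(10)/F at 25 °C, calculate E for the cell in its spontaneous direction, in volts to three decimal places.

+2.207 V

Cl₂/Cl⁻ is the cathode (higher E°), Zn²⁺/Zn the anode: E°cell = +1.33 − (-0.73) = +2.06 V, n = 2.
Overall: Cl₂(g) + Zn(s) → 2 Cl⁻(aq) + Zn²⁺(aq)
Q = [Cl⁻]^2·[Zn²⁺] / (P(Cl₂)); log Q = -4.972.
E = E° − (0.0592/n) log Q = +2.06 − (0.0592/2)(-4.972) = +2.207 V.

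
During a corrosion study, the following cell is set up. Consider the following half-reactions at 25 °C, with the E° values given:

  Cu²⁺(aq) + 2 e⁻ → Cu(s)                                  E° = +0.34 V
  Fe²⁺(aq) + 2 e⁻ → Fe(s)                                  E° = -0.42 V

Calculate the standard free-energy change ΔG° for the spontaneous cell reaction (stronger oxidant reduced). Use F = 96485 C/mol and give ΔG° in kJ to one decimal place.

Cu²⁺/Cu (E° = +0.34 V) is the cathode; Fe²⁺/Fe (E° = -0.42 V) is the anode, so E°cell = +0.76 V.
Balancing electrons gives n = 2 (lcm of 2 and 2).
ΔG° = −nFE° = −(2)(96485)(+0.76) = -146,657 J = -146.7 kJ.

-146.7 kJ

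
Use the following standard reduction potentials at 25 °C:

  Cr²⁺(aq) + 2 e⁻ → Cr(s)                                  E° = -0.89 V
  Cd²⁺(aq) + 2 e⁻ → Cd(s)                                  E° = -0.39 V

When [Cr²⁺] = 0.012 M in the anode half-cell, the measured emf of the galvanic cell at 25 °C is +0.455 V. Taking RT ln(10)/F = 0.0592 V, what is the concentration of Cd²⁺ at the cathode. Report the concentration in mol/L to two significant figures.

Cd²⁺/Cd is the cathode, Cr²⁺/Cr the anode: E°cell = +0.50 V, n = 2.
Overall reaction: Cd²⁺(aq) + Cr(s) → Cd(s) + Cr²⁺(aq); Q = [Cr²⁺]^1/[Cd²⁺]^1.
From E = E° − (0.0592/n) log Q: log Q = (E° − E)·n/0.0592 = (+0.50 − (+0.455))·2/0.0592 = 1.5203.
So 1·log[Cd²⁺] = 1·log(0.012) − log Q = -1.9208 − (1.5203) = -3.4411; [Cd²⁺] = 10^(-3.4411) ≈ 0.00036 M.

0.00036 M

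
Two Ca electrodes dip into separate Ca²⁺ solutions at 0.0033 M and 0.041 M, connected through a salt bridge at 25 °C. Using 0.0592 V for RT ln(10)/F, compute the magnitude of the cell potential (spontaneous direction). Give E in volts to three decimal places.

+0.032 V

For a concentration cell E°cell = 0. The 0.041 M side is the cathode (reduction is favoured where [Ca²⁺] is higher).
With n = 2, E = −(0.0592/2) log([Ca²⁺]ₐₙ/[Ca²⁺]꜀ₐₜ) = −(0.0592/2) log(0.0033/0.041) = −(0.0592/2)(-1.094) = +0.032 V.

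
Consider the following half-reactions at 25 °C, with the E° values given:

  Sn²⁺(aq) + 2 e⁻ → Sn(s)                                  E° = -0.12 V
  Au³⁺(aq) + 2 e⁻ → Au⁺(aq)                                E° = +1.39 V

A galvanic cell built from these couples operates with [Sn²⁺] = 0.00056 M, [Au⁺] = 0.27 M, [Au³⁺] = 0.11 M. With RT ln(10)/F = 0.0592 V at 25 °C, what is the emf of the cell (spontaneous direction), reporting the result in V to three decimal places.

Au³⁺/Au⁺ is the cathode (higher E°), Sn²⁺/Sn the anode: E°cell = +1.39 − (-0.12) = +1.51 V, n = 2.
Overall: Au³⁺(aq) + Sn(s) → Au⁺(aq) + Sn²⁺(aq)
Q = [Au⁺]·[Sn²⁺] / ([Au³⁺]); log Q = -2.862.
E = E° − (0.0592/n) log Q = +1.51 − (0.0592/2)(-2.862) = +1.595 V.

+1.595 V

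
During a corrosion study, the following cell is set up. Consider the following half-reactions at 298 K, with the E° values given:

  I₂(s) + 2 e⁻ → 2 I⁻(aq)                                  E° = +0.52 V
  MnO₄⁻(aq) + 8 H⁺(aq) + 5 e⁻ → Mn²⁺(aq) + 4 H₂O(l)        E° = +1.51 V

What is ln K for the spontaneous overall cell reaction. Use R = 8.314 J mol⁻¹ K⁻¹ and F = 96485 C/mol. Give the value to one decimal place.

Cathode: MnO₄⁻/Mn²⁺; anode: I₂/I⁻. E°cell = (+1.51) − (+0.52) = +0.99 V, with n = 10.
ΔG° = −nFE° = −RT ln K, so ln K = nFE°/(RT) = (10)(96485)(+0.99) / ((8.314)(298)) = 385.539.

385.5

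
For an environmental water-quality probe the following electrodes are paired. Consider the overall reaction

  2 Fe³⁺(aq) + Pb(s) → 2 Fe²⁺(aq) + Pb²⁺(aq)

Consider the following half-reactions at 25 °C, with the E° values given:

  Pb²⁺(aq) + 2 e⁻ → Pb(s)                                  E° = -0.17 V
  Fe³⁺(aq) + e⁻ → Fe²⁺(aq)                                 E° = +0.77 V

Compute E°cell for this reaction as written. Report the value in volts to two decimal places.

+0.94 V

The Fe³⁺/Fe²⁺ couple has the higher reduction potential, so it is the cathode; Pb²⁺/Pb is oxidised at the anode.
E°cell = E°(cathode) − E°(anode) = (+0.77) − (-0.17) = +0.94 V.
Since E°cell > 0, the reaction is spontaneous under standard conditions.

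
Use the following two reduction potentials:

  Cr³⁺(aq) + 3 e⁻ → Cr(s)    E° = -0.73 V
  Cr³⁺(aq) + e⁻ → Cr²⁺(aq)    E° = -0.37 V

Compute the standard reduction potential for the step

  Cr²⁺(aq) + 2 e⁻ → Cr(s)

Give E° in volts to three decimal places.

-0.910 V

Sequential free energies add, so n₃E°₃ = n₁E°₁ + n₂E°₂.
With n₃ = 3, and the known step contributing 1×(-0.37) V, the unknown satisfies 2·E° = 3×(-0.73) − 1×(-0.37) = -1.820.
E° = -1.820 / 2 = -0.910 V.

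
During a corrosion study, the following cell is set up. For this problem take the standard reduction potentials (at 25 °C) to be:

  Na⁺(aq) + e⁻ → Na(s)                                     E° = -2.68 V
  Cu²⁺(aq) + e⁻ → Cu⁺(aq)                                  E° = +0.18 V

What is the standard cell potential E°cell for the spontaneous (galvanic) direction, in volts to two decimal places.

The Cu²⁺/Cu⁺ couple has the higher reduction potential, so it is the cathode; Na⁺/Na is oxidised at the anode.
E°cell = E°(cathode) − E°(anode) = (+0.18) − (-2.68) = +2.86 V.

+2.86 V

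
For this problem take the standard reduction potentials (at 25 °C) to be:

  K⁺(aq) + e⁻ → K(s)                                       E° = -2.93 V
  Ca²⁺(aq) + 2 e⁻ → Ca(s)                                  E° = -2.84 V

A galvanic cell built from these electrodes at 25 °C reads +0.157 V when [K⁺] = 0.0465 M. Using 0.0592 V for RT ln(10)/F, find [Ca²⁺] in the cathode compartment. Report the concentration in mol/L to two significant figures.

Ca²⁺/Ca is the cathode, K⁺/K the anode: E°cell = +0.09 V, n = 2.
Overall reaction: Ca²⁺(aq) + 2 K(s) → Ca(s) + 2 K⁺(aq); Q = [K⁺]^2/[Ca²⁺]^1.
From E = E° − (0.0592/n) log Q: log Q = (E° − E)·n/0.0592 = (+0.09 − (+0.157))·2/0.0592 = -2.2635.
So 1·log[Ca²⁺] = 2·log(0.0465) − log Q = -2.6651 − (-2.2635) = -0.4016; [Ca²⁺] = 10^(-0.4016) ≈ 0.40 M.

0.40 M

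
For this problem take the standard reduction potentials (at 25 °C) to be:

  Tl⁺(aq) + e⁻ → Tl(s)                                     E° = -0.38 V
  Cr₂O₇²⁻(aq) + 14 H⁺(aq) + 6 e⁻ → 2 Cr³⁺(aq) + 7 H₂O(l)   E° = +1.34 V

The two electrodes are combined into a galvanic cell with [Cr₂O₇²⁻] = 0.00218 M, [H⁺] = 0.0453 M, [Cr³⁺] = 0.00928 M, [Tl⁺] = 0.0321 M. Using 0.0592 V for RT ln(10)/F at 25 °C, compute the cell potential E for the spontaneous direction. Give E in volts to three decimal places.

+1.637 V

Cr₂O₇²⁻/Cr³⁺ is the cathode (higher E°), Tl⁺/Tl the anode: E°cell = +1.34 − (-0.38) = +1.72 V, n = 6.
Overall: Cr₂O₇²⁻(aq) + 14 H⁺(aq) + 6 Tl(s) → 2 Cr³⁺(aq) + 7 H₂O(l) + 6 Tl⁺(aq)
Q = [Cr³⁺]^2·[Tl⁺]^6 / ([Cr₂O₇²⁻]·[H⁺]^14); log Q = 8.450.
E = E° − (0.0592/n) log Q = +1.72 − (0.0592/6)(8.450) = +1.637 V.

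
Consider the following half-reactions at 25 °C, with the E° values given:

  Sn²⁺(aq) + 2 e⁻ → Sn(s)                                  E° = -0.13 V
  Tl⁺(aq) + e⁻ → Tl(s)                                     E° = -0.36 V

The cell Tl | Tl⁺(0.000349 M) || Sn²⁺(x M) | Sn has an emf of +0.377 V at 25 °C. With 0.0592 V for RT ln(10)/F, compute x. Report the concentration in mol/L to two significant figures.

Sn²⁺/Sn is the cathode, Tl⁺/Tl the anode: E°cell = +0.23 V, n = 2.
Overall reaction: Sn²⁺(aq) + 2 Tl(s) → Sn(s) + 2 Tl⁺(aq); Q = [Tl⁺]^2/[Sn²⁺]^1.
From E = E° − (0.0592/n) log Q: log Q = (E° − E)·n/0.0592 = (+0.23 − (+0.377))·2/0.0592 = -4.9662.
So 1·log[Sn²⁺] = 2·log(0.000349) − log Q = -6.9143 − (-4.9662) = -1.9481; [Sn²⁺] = 10^(-1.9481) ≈ 0.011 M.

0.011 M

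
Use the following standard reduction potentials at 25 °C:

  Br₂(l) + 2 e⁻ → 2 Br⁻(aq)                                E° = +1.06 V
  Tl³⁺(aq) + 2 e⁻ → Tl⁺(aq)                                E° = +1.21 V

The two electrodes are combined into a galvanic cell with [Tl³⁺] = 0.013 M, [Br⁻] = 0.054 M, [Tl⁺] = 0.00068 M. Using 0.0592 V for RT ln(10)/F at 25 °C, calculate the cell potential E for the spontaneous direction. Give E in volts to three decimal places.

Tl³⁺/Tl⁺ is the cathode (higher E°), Br₂/Br⁻ the anode: E°cell = +1.21 − (+1.06) = +0.15 V, n = 2.
Overall: Tl³⁺(aq) + 2 Br⁻(aq) → Tl⁺(aq) + Br₂(l)
Q = [Tl⁺] / ([Tl³⁺]·[Br⁻]^2); log Q = 1.254.
E = E° − (0.0592/n) log Q = +0.15 − (0.0592/2)(1.254) = +0.113 V.

+0.113 V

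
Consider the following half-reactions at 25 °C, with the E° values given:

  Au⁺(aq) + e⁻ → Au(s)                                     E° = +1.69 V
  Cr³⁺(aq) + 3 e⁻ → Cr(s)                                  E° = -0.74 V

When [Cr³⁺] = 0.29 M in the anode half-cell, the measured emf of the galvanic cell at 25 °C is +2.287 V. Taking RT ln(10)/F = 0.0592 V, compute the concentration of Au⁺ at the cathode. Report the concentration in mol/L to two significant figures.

0.0025 M

Au⁺/Au is the cathode, Cr³⁺/Cr the anode: E°cell = +2.43 V, n = 3.
Overall reaction: 3 Au⁺(aq) + Cr(s) → 3 Au(s) + Cr³⁺(aq); Q = [Cr³⁺]^1/[Au⁺]^3.
From E = E° − (0.0592/n) log Q: log Q = (E° − E)·n/0.0592 = (+2.43 − (+2.287))·3/0.0592 = 7.2466.
So 3·log[Au⁺] = 1·log(0.29) − log Q = -0.5376 − (7.2466) = -7.7842; log[Au⁺] = -7.7842 / 3 = -2.5947; [Au⁺] = 10^(-2.5947) ≈ 0.0025 M.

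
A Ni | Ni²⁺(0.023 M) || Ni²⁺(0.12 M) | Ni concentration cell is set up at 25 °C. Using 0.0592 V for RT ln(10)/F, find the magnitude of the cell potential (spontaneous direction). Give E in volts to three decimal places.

For a concentration cell E°cell = 0. The 0.12 M side is the cathode (reduction is favoured where [Ni²⁺] is higher).
With n = 2, E = −(0.0592/2) log([Ni²⁺]ₐₙ/[Ni²⁺]꜀ₐₜ) = −(0.0592/2) log(0.023/0.12) = −(0.0592/2)(-0.717) = +0.021 V.

+0.021 V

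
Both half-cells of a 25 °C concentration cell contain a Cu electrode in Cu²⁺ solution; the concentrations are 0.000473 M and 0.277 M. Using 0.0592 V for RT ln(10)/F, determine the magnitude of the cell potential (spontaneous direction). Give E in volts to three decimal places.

For a concentration cell E°cell = 0. The 0.277 M side is the cathode (reduction is favoured where [Cu²⁺] is higher).
With n = 2, E = −(0.0592/2) log([Cu²⁺]ₐₙ/[Cu²⁺]꜀ₐₜ) = −(0.0592/2) log(0.000473/0.277) = −(0.0592/2)(-2.768) = +0.082 V.

+0.082 V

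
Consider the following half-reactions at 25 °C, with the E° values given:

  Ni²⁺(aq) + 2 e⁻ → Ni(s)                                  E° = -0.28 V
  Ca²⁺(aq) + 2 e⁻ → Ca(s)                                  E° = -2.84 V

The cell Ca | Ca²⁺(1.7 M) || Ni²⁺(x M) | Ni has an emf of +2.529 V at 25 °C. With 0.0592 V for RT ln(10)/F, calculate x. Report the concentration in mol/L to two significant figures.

Ni²⁺/Ni is the cathode, Ca²⁺/Ca the anode: E°cell = +2.56 V, n = 2.
Overall reaction: Ni²⁺(aq) + Ca(s) → Ni(s) + Ca²⁺(aq); Q = [Ca²⁺]^1/[Ni²⁺]^1.
From E = E° − (0.0592/n) log Q: log Q = (E° − E)·n/0.0592 = (+2.56 − (+2.529))·2/0.0592 = 1.0473.
So 1·log[Ni²⁺] = 1·log(1.7) − log Q = 0.2304 − (1.0473) = -0.8169; [Ni²⁺] = 10^(-0.8169) ≈ 0.15 M.

0.15 M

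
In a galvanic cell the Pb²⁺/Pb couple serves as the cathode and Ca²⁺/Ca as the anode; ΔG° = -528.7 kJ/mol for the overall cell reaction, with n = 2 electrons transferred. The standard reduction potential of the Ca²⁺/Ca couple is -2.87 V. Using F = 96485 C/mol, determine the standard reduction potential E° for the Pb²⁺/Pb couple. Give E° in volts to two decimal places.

-0.13 V

E°cell = −ΔG°/(nF) = −(-528.7×10³)/((2)(96485)) = +2.740 V.
Since Pb²⁺/Pb is the cathode and Ca²⁺/Ca the anode, E°cell = E°(Pb²⁺/Pb) − E°(Ca²⁺/Ca).
So E°(Pb²⁺/Pb) = E°cell + E°(Ca²⁺/Ca) = +2.740 + (-2.87) = -0.13 V.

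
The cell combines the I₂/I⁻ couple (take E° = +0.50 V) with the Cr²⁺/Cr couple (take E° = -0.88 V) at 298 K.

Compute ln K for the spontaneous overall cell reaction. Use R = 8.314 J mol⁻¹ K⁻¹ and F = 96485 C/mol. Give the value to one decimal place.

107.5

Cathode: I₂/I⁻; anode: Cr²⁺/Cr. E°cell = (+0.50) − (-0.88) = +1.38 V, with n = 2.
ΔG° = −nFE° = −RT ln K, so ln K = nFE°/(RT) = (2)(96485)(+1.38) / ((8.314)(298)) = 107.484.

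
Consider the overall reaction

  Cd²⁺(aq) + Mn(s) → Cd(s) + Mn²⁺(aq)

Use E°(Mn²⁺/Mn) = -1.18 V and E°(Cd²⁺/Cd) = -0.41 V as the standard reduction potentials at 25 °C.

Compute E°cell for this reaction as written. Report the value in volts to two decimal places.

The Cd²⁺/Cd couple has the higher reduction potential, so it is the cathode; Mn²⁺/Mn is oxidised at the anode.
E°cell = E°(cathode) − E°(anode) = (-0.41) − (-1.18) = +0.77 V.

+0.77 V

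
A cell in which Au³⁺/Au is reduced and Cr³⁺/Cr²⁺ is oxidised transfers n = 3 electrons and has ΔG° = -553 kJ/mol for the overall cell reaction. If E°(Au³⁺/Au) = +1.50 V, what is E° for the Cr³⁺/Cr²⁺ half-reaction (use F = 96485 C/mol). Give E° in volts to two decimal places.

-0.41 V

E°cell = −ΔG°/(nF) = −(-553×10³)/((3)(96485)) = +1.910 V.
Since Au³⁺/Au is the cathode and Cr³⁺/Cr²⁺ the anode, E°cell = E°(Au³⁺/Au) − E°(Cr³⁺/Cr²⁺).
So E°(Cr³⁺/Cr²⁺) = E°(Au³⁺/Au) − E°cell = (+1.50) − (+1.910) = -0.41 V.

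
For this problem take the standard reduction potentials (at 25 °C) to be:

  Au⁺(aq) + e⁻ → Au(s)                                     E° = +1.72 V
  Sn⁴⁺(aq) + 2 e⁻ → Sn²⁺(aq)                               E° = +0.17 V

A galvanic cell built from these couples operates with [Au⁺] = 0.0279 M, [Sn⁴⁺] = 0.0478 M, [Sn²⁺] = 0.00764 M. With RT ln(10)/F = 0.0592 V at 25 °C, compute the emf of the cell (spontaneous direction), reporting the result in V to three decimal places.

+1.434 V

Au⁺/Au is the cathode (higher E°), Sn⁴⁺/Sn²⁺ the anode: E°cell = +1.72 − (+0.17) = +1.55 V, n = 2.
Overall: 2 Au⁺(aq) + Sn²⁺(aq) → 2 Au(s) + Sn⁴⁺(aq)
Q = [Sn⁴⁺] / ([Au⁺]^2·[Sn²⁺]); log Q = 3.905.
E = E° − (0.0592/n) log Q = +1.55 − (0.0592/2)(3.905) = +1.434 V.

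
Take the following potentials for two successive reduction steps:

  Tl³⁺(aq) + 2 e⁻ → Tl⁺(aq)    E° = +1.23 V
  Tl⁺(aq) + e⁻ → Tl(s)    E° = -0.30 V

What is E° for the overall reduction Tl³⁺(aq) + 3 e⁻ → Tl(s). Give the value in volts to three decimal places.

Adding the free-energy changes (−nFE°) of the two steps gives −n₃FE°₃ = −n₁FE°₁ − n₂FE°₂.
E°₃ = (2×+1.23 + 1×-0.30) / 3 = (+2.160) / 3 = +0.720 V.

+0.720 V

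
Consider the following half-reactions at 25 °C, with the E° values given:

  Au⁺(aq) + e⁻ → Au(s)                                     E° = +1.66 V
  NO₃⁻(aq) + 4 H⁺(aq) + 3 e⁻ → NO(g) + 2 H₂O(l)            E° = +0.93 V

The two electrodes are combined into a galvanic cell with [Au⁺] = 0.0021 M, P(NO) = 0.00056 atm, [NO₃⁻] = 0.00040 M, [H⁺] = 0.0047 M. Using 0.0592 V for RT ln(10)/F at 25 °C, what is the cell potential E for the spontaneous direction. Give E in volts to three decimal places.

+0.758 V

Au⁺/Au is the cathode (higher E°), NO₃⁻/NO the anode: E°cell = +1.66 − (+0.93) = +0.73 V, n = 3.
Overall: 3 Au⁺(aq) + NO(g) + 2 H₂O(l) → 3 Au(s) + NO₃⁻(aq) + 4 H⁺(aq)
Q = [NO₃⁻]·[H⁺]^4 / ([Au⁺]^3·P(NO)); log Q = -1.424.
E = E° − (0.0592/n) log Q = +0.73 − (0.0592/3)(-1.424) = +0.758 V.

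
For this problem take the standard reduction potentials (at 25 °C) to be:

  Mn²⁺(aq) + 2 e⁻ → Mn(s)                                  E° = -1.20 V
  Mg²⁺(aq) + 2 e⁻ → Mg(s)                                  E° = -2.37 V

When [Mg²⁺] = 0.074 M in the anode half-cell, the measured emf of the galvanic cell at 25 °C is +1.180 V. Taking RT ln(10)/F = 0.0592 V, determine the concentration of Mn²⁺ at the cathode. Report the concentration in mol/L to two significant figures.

Mn²⁺/Mn is the cathode, Mg²⁺/Mg the anode: E°cell = +1.17 V, n = 2.
Overall reaction: Mn²⁺(aq) + Mg(s) → Mn(s) + Mg²⁺(aq); Q = [Mg²⁺]^1/[Mn²⁺]^1.
From E = E° − (0.0592/n) log Q: log Q = (E° − E)·n/0.0592 = (+1.17 − (+1.180))·2/0.0592 = -0.3378.
So 1·log[Mn²⁺] = 1·log(0.074) − log Q = -1.1308 − (-0.3378) = -0.7930; [Mn²⁺] = 10^(-0.7930) ≈ 0.16 M.

0.16 M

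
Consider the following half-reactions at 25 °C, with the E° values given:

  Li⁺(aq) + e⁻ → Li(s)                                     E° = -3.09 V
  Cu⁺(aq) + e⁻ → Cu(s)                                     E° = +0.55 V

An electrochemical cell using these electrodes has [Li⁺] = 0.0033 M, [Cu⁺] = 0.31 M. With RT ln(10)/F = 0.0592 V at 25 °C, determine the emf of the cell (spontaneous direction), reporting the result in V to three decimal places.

Cu⁺/Cu is the cathode (higher E°), Li⁺/Li the anode: E°cell = +0.55 − (-3.09) = +3.64 V, n = 1.
Overall: Cu⁺(aq) + Li(s) → Cu(s) + Li⁺(aq)
Q = [Li⁺] / ([Cu⁺]); log Q = -1.973.
E = E° − (0.0592/n) log Q = +3.64 − (0.0592/1)(-1.973) = +3.757 V.

+3.757 V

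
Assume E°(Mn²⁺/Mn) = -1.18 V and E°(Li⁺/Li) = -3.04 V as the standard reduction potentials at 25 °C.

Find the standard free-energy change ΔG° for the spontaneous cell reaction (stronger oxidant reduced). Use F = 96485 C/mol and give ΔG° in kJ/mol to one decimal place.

-358.9 kJ/mol

Mn²⁺/Mn (E° = -1.18 V) is the cathode; Li⁺/Li (E° = -3.04 V) is the anode, so E°cell = +1.86 V.
Balancing electrons gives n = 2 (lcm of 2 and 1).
ΔG° = −nFE° = −(2)(96485)(+1.86) = -358,924 J = -358.9 kJ/mol.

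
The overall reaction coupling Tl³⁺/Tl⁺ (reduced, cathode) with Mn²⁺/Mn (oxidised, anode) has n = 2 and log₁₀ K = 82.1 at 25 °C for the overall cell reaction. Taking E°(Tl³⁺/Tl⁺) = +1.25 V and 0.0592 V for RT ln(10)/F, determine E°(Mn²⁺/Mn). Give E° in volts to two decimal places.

E°cell = (0.0592/n)·log K = (0.0592/2)(82.1) = +2.430 V.
Since Tl³⁺/Tl⁺ is the cathode and Mn²⁺/Mn the anode, E°cell = E°(Tl³⁺/Tl⁺) − E°(Mn²⁺/Mn).
So E°(Mn²⁺/Mn) = E°(Tl³⁺/Tl⁺) − E°cell = (+1.25) − (+2.430) = -1.18 V.

-1.18 V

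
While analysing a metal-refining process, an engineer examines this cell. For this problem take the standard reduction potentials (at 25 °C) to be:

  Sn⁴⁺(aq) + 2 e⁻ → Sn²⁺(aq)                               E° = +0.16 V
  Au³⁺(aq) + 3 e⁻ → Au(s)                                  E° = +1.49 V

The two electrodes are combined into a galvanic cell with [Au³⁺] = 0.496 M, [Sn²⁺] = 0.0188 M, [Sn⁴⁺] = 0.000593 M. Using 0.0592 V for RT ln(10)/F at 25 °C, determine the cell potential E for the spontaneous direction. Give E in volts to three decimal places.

Au³⁺/Au is the cathode (higher E°), Sn⁴⁺/Sn²⁺ the anode: E°cell = +1.49 − (+0.16) = +1.33 V, n = 6.
Overall: 2 Au³⁺(aq) + 3 Sn²⁺(aq) → 2 Au(s) + 3 Sn⁴⁺(aq)
Q = [Sn⁴⁺]^3 / ([Au³⁺]^2·[Sn²⁺]^3); log Q = -3.894.
E = E° − (0.0592/n) log Q = +1.33 − (0.0592/6)(-3.894) = +1.368 V.

+1.368 V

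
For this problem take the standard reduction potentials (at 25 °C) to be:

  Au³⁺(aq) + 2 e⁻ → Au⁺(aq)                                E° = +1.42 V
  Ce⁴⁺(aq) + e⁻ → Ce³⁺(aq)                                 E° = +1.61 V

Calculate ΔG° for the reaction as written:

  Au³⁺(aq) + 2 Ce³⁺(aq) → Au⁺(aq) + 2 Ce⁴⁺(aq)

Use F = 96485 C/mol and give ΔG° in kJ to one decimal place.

+36.7 kJ

As written, Au³⁺/Au⁺ is reduced (cathode) and Ce⁴⁺/Ce³⁺ is oxidised (anode), so E°cell = (+1.42) − (+1.61) = -0.19 V.
Balancing electrons gives n = 2.
ΔG° = −nFE° = −(2)(96485)(-0.19) = 36,664 J = +36.7 kJ.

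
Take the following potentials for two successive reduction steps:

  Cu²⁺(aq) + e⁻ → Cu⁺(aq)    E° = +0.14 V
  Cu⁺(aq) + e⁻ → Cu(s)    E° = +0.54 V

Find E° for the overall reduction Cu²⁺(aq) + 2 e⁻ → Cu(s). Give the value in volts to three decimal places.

+0.340 V

Standard free energies of sequential steps add: ΔG°₃ = ΔG°₁ + ΔG°₂, so n₃E°₃ = n₁E°₁ + n₂E°₂.
E°₃ = (1×+0.14 + 1×+0.54) / 2 = (+0.680) / 2 = +0.340 V.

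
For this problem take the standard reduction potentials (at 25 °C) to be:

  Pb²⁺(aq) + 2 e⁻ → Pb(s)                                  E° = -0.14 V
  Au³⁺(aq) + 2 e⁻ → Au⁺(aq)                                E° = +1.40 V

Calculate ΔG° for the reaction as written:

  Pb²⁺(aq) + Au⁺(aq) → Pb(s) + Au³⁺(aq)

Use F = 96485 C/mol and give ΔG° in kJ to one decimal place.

+297.2 kJ

As written, Pb²⁺/Pb is reduced (cathode) and Au³⁺/Au⁺ is oxidised (anode), so E°cell = (-0.14) − (+1.40) = -1.54 V.
Balancing electrons gives n = 2.
ΔG° = −nFE° = −(2)(96485)(-1.54) = 297,174 J = +297.2 kJ.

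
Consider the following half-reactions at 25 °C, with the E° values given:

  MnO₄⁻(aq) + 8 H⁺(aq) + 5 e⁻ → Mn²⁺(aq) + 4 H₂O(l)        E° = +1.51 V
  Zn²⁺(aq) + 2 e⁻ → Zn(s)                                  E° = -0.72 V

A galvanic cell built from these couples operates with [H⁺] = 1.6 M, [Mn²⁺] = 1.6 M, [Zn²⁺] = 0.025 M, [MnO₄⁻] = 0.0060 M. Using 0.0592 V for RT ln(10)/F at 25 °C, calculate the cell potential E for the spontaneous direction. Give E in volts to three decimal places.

+2.268 V

MnO₄⁻/Mn²⁺ is the cathode (higher E°), Zn²⁺/Zn the anode: E°cell = +1.51 − (-0.72) = +2.23 V, n = 10.
Overall: 2 MnO₄⁻(aq) + 16 H⁺(aq) + 5 Zn(s) → 2 Mn²⁺(aq) + 8 H₂O(l) + 5 Zn²⁺(aq)
Q = [Mn²⁺]^2·[Zn²⁺]^5 / ([MnO₄⁻]^2·[H⁺]^16); log Q = -6.424.
E = E° − (0.0592/n) log Q = +2.23 − (0.0592/10)(-6.424) = +2.268 V.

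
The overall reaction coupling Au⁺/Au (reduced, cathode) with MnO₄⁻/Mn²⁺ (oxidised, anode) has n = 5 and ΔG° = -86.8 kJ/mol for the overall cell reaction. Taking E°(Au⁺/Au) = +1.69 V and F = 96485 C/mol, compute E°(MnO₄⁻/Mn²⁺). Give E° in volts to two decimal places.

+1.51 V

E°cell = −ΔG°/(nF) = −(-86.8×10³)/((5)(96485)) = +0.180 V.
Since Au⁺/Au is the cathode and MnO₄⁻/Mn²⁺ the anode, E°cell = E°(Au⁺/Au) − E°(MnO₄⁻/Mn²⁺).
So E°(MnO₄⁻/Mn²⁺) = E°(Au⁺/Au) − E°cell = (+1.69) − (+0.180) = +1.51 V.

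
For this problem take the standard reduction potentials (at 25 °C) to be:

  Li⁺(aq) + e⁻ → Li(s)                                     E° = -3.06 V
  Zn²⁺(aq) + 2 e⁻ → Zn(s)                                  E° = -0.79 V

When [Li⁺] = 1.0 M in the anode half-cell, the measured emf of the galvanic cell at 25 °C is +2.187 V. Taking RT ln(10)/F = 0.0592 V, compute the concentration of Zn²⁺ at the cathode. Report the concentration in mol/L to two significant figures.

0.0016 M

Zn²⁺/Zn is the cathode, Li⁺/Li the anode: E°cell = +2.27 V, n = 2.
Overall reaction: Zn²⁺(aq) + 2 Li(s) → Zn(s) + 2 Li⁺(aq); Q = [Li⁺]^2/[Zn²⁺]^1.
From E = E° − (0.0592/n) log Q: log Q = (E° − E)·n/0.0592 = (+2.27 − (+2.187))·2/0.0592 = 2.8041.
So 1·log[Zn²⁺] = 2·log(1) − log Q = 0.0000 − (2.8041) = -2.8041; [Zn²⁺] = 10^(-2.8041) ≈ 0.0016 M.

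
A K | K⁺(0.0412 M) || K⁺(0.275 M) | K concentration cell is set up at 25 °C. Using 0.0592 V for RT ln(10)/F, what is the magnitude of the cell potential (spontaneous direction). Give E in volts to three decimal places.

+0.049 V

For a concentration cell E°cell = 0. The 0.275 M side is the cathode (reduction is favoured where [K⁺] is higher).
With n = 1, E = −(0.0592/1) log([K⁺]ₐₙ/[K⁺]꜀ₐₜ) = −(0.0592/1) log(0.0412/0.275) = −(0.0592/1)(-0.824) = +0.049 V.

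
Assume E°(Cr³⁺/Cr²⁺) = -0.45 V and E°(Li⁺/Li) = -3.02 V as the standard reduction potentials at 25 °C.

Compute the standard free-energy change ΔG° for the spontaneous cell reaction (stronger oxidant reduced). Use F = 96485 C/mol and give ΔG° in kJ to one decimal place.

-248.0 kJ

Cr³⁺/Cr²⁺ (E° = -0.45 V) is the cathode; Li⁺/Li (E° = -3.02 V) is the anode, so E°cell = +2.57 V.
Balancing electrons gives n = 1 (lcm of 1 and 1).
ΔG° = −nFE° = −(1)(96485)(+2.57) = -247,966 J = -248.0 kJ.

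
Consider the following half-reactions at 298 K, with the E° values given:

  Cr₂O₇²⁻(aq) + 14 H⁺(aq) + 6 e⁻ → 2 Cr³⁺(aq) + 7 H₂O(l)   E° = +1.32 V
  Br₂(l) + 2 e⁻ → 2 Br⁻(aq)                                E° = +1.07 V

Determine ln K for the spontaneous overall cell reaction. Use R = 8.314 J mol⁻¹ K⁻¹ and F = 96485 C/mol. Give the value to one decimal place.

58.4

Cathode: Cr₂O₇²⁻/Cr³⁺; anode: Br₂/Br⁻. E°cell = (+1.32) − (+1.07) = +0.25 V, with n = 6.
ΔG° = −nFE° = −RT ln K, so ln K = nFE°/(RT) = (6)(96485)(+0.25) / ((8.314)(298)) = 58.415.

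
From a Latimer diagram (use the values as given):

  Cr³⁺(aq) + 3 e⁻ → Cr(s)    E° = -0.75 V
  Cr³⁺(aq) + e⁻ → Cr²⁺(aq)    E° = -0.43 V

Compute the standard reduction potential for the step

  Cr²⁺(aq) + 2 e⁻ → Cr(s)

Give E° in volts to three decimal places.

-0.910 V

Sequential free energies add, so n₃E°₃ = n₁E°₁ + n₂E°₂.
With n₃ = 3, and the known step contributing 1×(-0.43) V, the unknown satisfies 2·E° = 3×(-0.75) − 1×(-0.43) = -1.820.
E° = -1.820 / 2 = -0.910 V.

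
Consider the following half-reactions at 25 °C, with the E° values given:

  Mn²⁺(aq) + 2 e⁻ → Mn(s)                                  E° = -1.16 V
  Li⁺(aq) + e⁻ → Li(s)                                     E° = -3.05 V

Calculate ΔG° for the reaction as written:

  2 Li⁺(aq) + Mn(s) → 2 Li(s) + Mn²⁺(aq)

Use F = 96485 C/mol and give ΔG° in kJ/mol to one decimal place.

As written, Li⁺/Li is reduced (cathode) and Mn²⁺/Mn is oxidised (anode), so E°cell = (-3.05) − (-1.16) = -1.89 V.
Balancing electrons gives n = 2.
ΔG° = −nFE° = −(2)(96485)(-1.89) = 364,713 J = +364.7 kJ/mol.

+364.7 kJ/mol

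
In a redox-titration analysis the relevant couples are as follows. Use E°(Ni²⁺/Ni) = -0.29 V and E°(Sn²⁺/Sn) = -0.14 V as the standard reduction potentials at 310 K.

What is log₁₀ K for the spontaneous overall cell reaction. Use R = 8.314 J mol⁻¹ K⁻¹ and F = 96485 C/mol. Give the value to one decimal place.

4.9

Cathode: Sn²⁺/Sn; anode: Ni²⁺/Ni. E°cell = (-0.14) − (-0.29) = +0.15 V, with n = 2.
ΔG° = −nFE° = −RT ln K, so ln K = nFE°/(RT) = (2)(96485)(+0.15) / ((8.314)(310)) = 11.231.
log₁₀ K = 11.231 / ln 10 = 4.9.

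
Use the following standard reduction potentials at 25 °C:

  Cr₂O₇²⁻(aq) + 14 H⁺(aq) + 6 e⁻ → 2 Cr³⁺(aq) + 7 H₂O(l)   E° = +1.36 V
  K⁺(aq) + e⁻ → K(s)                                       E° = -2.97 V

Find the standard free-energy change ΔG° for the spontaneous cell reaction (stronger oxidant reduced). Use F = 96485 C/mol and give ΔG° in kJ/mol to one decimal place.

-2506.7 kJ/mol

Cr₂O₇²⁻/Cr³⁺ (E° = +1.36 V) is the cathode; K⁺/K (E° = -2.97 V) is the anode, so E°cell = +4.33 V.
Balancing electrons gives n = 6 (lcm of 6 and 1).
ΔG° = −nFE° = −(6)(96485)(+4.33) = -2,506,680 J = -2506.7 kJ/mol.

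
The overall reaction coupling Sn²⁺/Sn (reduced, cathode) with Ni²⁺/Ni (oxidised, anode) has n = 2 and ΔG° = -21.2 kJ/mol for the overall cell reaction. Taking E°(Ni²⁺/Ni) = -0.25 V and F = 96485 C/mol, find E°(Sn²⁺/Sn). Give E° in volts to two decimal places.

E°cell = −ΔG°/(nF) = −(-21.2×10³)/((2)(96485)) = +0.110 V.
Since Sn²⁺/Sn is the cathode and Ni²⁺/Ni the anode, E°cell = E°(Sn²⁺/Sn) − E°(Ni²⁺/Ni).
So E°(Sn²⁺/Sn) = E°cell + E°(Ni²⁺/Ni) = +0.110 + (-0.25) = -0.14 V.

-0.14 V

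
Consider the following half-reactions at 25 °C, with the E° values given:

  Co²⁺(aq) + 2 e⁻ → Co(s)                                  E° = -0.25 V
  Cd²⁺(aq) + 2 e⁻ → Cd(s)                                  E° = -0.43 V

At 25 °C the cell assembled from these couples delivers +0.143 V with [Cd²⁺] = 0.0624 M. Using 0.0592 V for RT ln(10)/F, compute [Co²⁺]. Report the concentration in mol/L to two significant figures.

Co²⁺/Co is the cathode, Cd²⁺/Cd the anode: E°cell = +0.18 V, n = 2.
Overall reaction: Co²⁺(aq) + Cd(s) → Co(s) + Cd²⁺(aq); Q = [Cd²⁺]^1/[Co²⁺]^1.
From E = E° − (0.0592/n) log Q: log Q = (E° − E)·n/0.0592 = (+0.18 − (+0.143))·2/0.0592 = 1.2500.
So 1·log[Co²⁺] = 1·log(0.0624) − log Q = -1.2048 − (1.2500) = -2.4548; [Co²⁺] = 10^(-2.4548) ≈ 0.0035 M.

0.0035 M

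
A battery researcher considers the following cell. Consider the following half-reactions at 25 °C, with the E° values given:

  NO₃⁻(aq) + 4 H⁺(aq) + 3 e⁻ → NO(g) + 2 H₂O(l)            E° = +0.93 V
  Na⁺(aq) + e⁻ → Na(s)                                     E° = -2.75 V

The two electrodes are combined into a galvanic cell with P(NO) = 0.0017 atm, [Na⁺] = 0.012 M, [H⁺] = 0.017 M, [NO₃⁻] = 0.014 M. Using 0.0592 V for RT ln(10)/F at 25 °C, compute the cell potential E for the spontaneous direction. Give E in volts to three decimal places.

+3.672 V

NO₃⁻/NO is the cathode (higher E°), Na⁺/Na the anode: E°cell = +0.93 − (-2.75) = +3.68 V, n = 3.
Overall: NO₃⁻(aq) + 4 H⁺(aq) + 3 Na(s) → NO(g) + 2 H₂O(l) + 3 Na⁺(aq)
Q = P(NO)·[Na⁺]^3 / ([NO₃⁻]·[H⁺]^4); log Q = 0.400.
E = E° − (0.0592/n) log Q = +3.68 − (0.0592/3)(0.400) = +3.672 V.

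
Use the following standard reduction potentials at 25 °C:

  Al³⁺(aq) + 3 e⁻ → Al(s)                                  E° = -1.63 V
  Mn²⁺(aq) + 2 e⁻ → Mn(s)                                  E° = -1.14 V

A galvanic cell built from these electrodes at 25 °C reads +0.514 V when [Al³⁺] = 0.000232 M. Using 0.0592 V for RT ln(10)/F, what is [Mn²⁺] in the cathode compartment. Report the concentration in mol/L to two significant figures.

Mn²⁺/Mn is the cathode, Al³⁺/Al the anode: E°cell = +0.49 V, n = 6.
Overall reaction: 3 Mn²⁺(aq) + 2 Al(s) → 3 Mn(s) + 2 Al³⁺(aq); Q = [Al³⁺]^2/[Mn²⁺]^3.
From E = E° − (0.0592/n) log Q: log Q = (E° − E)·n/0.0592 = (+0.49 − (+0.514))·6/0.0592 = -2.4324.
So 3·log[Mn²⁺] = 2·log(0.000232) − log Q = -7.2690 − (-2.4324) = -4.8366; log[Mn²⁺] = -4.8366 / 3 = -1.6122; [Mn²⁺] = 10^(-1.6122) ≈ 0.024 M.

0.024 M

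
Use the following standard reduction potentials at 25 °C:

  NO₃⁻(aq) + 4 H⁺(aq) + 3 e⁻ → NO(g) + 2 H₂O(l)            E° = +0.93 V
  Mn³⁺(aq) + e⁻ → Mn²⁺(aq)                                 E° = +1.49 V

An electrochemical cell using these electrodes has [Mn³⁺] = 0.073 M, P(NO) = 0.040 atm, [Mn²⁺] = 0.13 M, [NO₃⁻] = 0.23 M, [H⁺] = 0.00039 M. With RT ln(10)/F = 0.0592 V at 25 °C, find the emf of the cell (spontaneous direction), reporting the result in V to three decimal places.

Mn³⁺/Mn²⁺ is the cathode (higher E°), NO₃⁻/NO the anode: E°cell = +1.49 − (+0.93) = +0.56 V, n = 3.
Overall: 3 Mn³⁺(aq) + NO(g) + 2 H₂O(l) → 3 Mn²⁺(aq) + NO₃⁻(aq) + 4 H⁺(aq)
Q = [Mn²⁺]^3·[NO₃⁻]·[H⁺]^4 / ([Mn³⁺]^3·P(NO)); log Q = -12.124.
E = E° − (0.0592/n) log Q = +0.56 − (0.0592/3)(-12.124) = +0.799 V.

+0.799 V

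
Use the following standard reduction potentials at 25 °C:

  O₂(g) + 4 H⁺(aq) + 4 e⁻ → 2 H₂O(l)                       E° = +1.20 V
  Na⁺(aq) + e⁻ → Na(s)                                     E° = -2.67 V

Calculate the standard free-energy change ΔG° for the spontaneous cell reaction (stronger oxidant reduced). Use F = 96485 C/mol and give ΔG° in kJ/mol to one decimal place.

O₂/H₂O (E° = +1.20 V) is the cathode; Na⁺/Na (E° = -2.67 V) is the anode, so E°cell = +3.87 V.
Balancing electrons gives n = 4 (lcm of 4 and 1).
ΔG° = −nFE° = −(4)(96485)(+3.87) = -1,493,588 J = -1493.6 kJ/mol.

-1493.6 kJ/mol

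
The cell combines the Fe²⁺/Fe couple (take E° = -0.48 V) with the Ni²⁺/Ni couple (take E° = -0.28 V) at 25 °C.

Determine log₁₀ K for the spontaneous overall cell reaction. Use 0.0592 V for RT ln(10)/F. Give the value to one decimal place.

Cathode: Ni²⁺/Ni; anode: Fe²⁺/Fe. E°cell = +0.20 V, n = 2.
log K = nE°cell / 0.0592 = (2)(+0.20) / 0.0592 = 6.8.

6.8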